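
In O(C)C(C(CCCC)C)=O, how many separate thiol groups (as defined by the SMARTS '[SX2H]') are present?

0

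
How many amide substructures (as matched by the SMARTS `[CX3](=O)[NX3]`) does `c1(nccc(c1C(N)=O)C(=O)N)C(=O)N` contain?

3

[CX3](=O)[NX3] is the SMARTS for an amide: a carbonyl carbon bonded to a trivalent nitrogen.
The molecule carries 3 separate instances of a primary amide (-C(=O)NH2) meeting every constraint; each maps to a distinct set of atoms, giving 3 matches.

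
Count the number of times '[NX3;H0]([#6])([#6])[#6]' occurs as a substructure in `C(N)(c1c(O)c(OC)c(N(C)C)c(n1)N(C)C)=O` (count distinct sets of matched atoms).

2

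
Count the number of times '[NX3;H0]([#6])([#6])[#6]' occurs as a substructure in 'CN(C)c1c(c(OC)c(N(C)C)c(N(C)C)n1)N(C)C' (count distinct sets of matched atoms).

[NX3;H0]([#6])([#6])[#6] is the SMARTS for a tertiary amine: a trivalent nitrogen with no H, bonded to three carbons.
The molecule carries 4 separate instances of a dimethylamino group (-N(CH3)2) meeting every constraint; each maps to a distinct set of atoms, giving 4 matches.

4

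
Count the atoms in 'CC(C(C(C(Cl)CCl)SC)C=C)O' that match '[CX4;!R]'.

7

Check the 13 heavy atoms by environment: 7× C (X4, acyclic) → match; 2× Cl (X1, acyclic) → no; 1× O (X2, acyclic) → no; 2× C (X3, acyclic) → no; 1× S (X2, acyclic) → no.
That gives 7 matching atoms.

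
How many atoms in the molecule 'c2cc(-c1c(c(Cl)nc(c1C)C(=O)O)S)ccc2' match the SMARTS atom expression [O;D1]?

The query [O;D1] means: aliphatic oxygen bonded to exactly one heavy atom.
Check the 18 heavy atoms by environment: 1× n (aromatic, D2) → no; 6× c (aromatic, D3) → no; 1× S (D1) → no; 5× c (aromatic, D2) → no; 1× C (D1) → no; 1× Cl (D1) → no; 1× C (D3) → no; 2× O (D1) → match.
That gives 2 matching atoms.

2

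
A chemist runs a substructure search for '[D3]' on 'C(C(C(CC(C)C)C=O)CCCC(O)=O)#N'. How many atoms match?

4

The query [D3] means: atom with exactly three heavy-atom neighbours.
Check the 16 heavy atoms by environment: 6× C (D2) → no; 4× C (D3) → match; 3× O (D1) → no; 2× C (D1) → no; 1× N (D1) → no.
That gives 4 matching atoms.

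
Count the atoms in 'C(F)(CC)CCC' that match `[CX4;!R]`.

6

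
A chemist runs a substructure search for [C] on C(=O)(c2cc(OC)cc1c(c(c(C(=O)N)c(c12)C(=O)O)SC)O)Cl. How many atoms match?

5

Check the 24 heavy atoms by environment: 10× c (aromatic) → no; 5× C → match; 6× O → no; 1× Cl → no; 1× S → no; 1× N → no.
That gives 5 matching atoms.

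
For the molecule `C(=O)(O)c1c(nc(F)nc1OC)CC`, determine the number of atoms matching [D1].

Check the 14 heavy atoms by environment: 2× n (aromatic, D2) → no; 4× c (aromatic, D3) → no; 1× C (D3) → no; 2× O (D1) → match; 1× F (D1) → match; 1× O (D2) → no; 2× C (D1) → match; 1× C (D2) → no.
Summing the matching environments: 2 + 1 + 2 = 5 matching atoms.

5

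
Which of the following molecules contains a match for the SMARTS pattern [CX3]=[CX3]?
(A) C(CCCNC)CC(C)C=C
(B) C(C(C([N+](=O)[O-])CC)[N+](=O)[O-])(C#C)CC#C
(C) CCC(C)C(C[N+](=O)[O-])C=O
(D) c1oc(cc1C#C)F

[CX3]=[CX3] describes a non-aromatic C=C double bond between two sp2 carbons (an alkene).
(A) contains a vinyl group (-CH=CH2), which satisfies every atom and bond constraint.
(B) has an ethynyl group (-C#CH) but the C-C bond is a triple bond, not a double bond.
(C) has an ethyl group (-CH2CH3) but its C-C bond is a single bond between CX4 carbons, not CX3=CX3.
(D) has an ethynyl group (-C#CH) but the C-C bond is a triple bond, not a double bond.
So the answer is (A).

A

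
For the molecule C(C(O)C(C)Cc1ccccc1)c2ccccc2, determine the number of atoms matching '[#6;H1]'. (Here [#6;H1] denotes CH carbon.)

The query [#6;H1] means: any carbon bearing exactly one hydrogen.
Check the 18 heavy atoms by environment: 2× C (H2) → no; 2× C (H1) → match; 1× O (H1) → no; 1× C (H3) → no; 2× c (aromatic, H0) → no; 10× c (aromatic, H1) → match.
Summing the matching environments: 2 + 10 = 12 matching atoms.

12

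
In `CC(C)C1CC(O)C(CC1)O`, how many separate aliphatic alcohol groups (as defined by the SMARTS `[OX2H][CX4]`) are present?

2

[OX2H][CX4] is the SMARTS for an aliphatic alcohol: a hydroxyl oxygen bound to an sp3 (X4) carbon.
The molecule carries 2 separate instances of a hydroxyl group (-OH) meeting every constraint; each maps to a distinct set of atoms, giving 2 matches.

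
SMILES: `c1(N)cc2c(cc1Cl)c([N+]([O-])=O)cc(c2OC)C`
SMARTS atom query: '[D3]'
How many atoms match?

8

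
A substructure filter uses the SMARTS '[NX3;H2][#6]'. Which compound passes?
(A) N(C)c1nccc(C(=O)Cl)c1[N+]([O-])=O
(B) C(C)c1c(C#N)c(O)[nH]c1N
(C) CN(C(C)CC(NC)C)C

B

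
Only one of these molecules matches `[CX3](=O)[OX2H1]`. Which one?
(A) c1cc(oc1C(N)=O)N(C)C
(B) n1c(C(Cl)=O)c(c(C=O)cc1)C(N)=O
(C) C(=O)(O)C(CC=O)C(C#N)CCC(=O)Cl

[CX3](=O)[OX2H1] describes an sp2 carbon double-bonded to O and single-bonded to an -OH oxygen (a carboxylic acid).
(A) has a primary amide (-C(=O)NH2) but the carbonyl is bonded to N, not to an -OH oxygen.
(B) has an acyl chloride (-C(=O)Cl) but the carbonyl is bonded to Cl, not to an -OH oxygen.
(C) contains a carboxylic acid group (-C(=O)OH), which satisfies every atom and bond constraint.
So the answer is (C).

C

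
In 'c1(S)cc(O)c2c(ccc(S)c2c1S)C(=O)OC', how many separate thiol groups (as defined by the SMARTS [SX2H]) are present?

3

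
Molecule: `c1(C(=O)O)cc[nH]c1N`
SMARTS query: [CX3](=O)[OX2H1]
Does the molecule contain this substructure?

The pattern [CX3](=O)[OX2H1] describes an sp2 carbon double-bonded to O and single-bonded to an -OH oxygen — a carboxylic acid.
The molecule carries a carboxylic acid group (-C(=O)OH), whose atoms satisfy every constraint of the query, so the pattern matches.

Yes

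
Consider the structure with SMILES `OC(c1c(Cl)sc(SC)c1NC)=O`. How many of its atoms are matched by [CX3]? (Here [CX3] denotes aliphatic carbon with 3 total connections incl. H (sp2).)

Check the 13 heavy atoms by environment: 1× s (aromatic, X2) → no; 4× c (aromatic, X3) → no; 1× Cl (X1) → no; 1× S (X2) → no; 2× C (X4) → no; 1× N (X3) → no; 1× C (X3) → match; 1× O (X1) → no; 1× O (X2) → no.
That gives 1 matching atom.

1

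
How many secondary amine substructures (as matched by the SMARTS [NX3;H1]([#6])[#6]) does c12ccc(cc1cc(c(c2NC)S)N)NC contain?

2

[NX3;H1]([#6])[#6] is the SMARTS for a secondary amine: a trivalent nitrogen with one H, bonded to two carbons.
The molecule carries 2 separate instances of an N-methylamino group (-NHCH3) meeting every constraint; each maps to a distinct set of atoms, giving 2 matches.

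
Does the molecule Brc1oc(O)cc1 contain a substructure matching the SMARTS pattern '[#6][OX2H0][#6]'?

The pattern [#6][OX2H0][#6] describes an aliphatic oxygen bridging two carbons with no H on the oxygen — an ether.
The closest candidate here is a hydroxyl group (-OH), but the oxygen has H1, not H0 bridging two carbons. No other fragment satisfies the full query, so there is no match.

No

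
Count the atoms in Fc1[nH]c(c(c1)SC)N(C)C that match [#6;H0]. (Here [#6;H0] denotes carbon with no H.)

Check the 11 heavy atoms by environment: 1× n (aromatic, H1) → no; 3× c (aromatic, H0) → match; 1× c (aromatic, H1) → no; 1× N (H0) → no; 3× C (H3) → no; 1× S (H0) → no; 1× F (H0) → no.
That gives 3 matching atoms.

3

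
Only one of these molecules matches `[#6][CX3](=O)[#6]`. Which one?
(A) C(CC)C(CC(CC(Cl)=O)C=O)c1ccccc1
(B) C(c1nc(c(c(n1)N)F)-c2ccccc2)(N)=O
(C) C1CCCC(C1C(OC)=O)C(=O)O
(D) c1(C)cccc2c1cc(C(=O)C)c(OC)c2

D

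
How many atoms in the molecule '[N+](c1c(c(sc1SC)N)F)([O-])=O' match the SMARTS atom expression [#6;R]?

Check the 12 heavy atoms by environment: 1× s (aromatic, in 5-ring) → no; 4× c (aromatic, in 5-ring) → match; 1× N (acyclic) → no; 1× F (acyclic) → no; 1× N (charge +1, acyclic) → no; 1× O (charge -1, acyclic) → no; 1× O (acyclic) → no; 1× S (acyclic) → no; 1× C (acyclic) → no.
That gives 4 matching atoms.

4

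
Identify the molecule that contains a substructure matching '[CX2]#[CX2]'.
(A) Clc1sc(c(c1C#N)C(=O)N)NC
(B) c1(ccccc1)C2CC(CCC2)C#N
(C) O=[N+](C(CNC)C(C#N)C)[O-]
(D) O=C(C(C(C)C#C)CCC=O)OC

D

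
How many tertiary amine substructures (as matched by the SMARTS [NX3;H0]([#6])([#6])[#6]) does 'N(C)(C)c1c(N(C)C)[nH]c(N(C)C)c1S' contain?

3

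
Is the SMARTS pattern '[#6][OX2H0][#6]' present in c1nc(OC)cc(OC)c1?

Yes

The pattern [#6][OX2H0][#6] describes an aliphatic oxygen bridging two carbons with no H on the oxygen — an ether.
The molecule carries a methoxy ether (-OCH3), whose atoms satisfy every constraint of the query, so the pattern matches.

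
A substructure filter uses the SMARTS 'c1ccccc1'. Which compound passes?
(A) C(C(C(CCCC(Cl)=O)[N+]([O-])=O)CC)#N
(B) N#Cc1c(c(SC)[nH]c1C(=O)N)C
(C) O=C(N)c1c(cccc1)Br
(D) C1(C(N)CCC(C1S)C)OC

C

c1ccccc1 describes six aromatic carbons in a ring (a benzene ring).
(A) has a methyl group (-CH3) but no six-membered all-carbon aromatic ring is present.
(B) has a methyl group (-CH3) but no six-membered all-carbon aromatic ring is present.
(C) contains the required atom environment, so the pattern matches.
(D) has a methyl group (-CH3) but no six-membered all-carbon aromatic ring is present.
So the answer is (C).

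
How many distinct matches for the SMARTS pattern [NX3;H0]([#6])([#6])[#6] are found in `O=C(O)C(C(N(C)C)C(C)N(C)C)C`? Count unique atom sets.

2

[NX3;H0]([#6])([#6])[#6] is the SMARTS for a tertiary amine: a trivalent nitrogen with no H, bonded to three carbons.
The molecule carries 2 separate instances of a dimethylamino group (-N(CH3)2) meeting every constraint; each maps to a distinct set of atoms, giving 2 matches.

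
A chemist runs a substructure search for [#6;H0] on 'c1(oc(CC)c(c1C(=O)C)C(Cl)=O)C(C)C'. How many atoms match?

6

Check the 16 heavy atoms by environment: 1× o (aromatic, H0) → no; 4× c (aromatic, H0) → match; 2× C (H0) → match; 2× O (H0) → no; 1× Cl (H0) → no; 4× C (H3) → no; 1× C (H2) → no; 1× C (H1) → no.
Summing the matching environments: 4 + 2 = 6 matching atoms.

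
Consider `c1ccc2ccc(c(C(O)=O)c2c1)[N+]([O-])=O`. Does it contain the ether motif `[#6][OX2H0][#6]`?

No

The pattern [#6][OX2H0][#6] describes an aliphatic oxygen bridging two carbons with no H on the oxygen — an ether.
The closest candidate here is a carboxylic acid group (-C(=O)OH), but the -OH oxygen has H1; the =O is OX1, not OX2. No other fragment satisfies the full query, so there is no match.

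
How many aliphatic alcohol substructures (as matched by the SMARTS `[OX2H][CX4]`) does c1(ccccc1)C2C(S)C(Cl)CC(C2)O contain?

1

[OX2H][CX4] is the SMARTS for an aliphatic alcohol: a hydroxyl oxygen bound to an sp3 (X4) carbon.
Exactly one fragment in the molecule meets all constraints, giving 1 match.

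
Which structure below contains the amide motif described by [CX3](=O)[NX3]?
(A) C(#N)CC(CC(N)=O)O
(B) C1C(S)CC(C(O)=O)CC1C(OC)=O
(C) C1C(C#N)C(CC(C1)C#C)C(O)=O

A

[CX3](=O)[NX3] describes a carbonyl carbon bonded to a trivalent nitrogen (an amide).
(A) contains a primary amide (-C(=O)NH2), which satisfies every atom and bond constraint.
(B) has a methyl-ester group (-C(=O)OCH3) but the carbonyl is bonded to O, not to an NX3 nitrogen.
(C) has a carboxylic acid group (-C(=O)OH) but the carbonyl is bonded to O, not to an NX3 nitrogen.
So the answer is (A).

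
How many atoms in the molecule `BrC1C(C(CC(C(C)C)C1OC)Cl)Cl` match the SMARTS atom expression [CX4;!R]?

4

Check the 14 heavy atoms by environment: 6× C (X4, in 6-ring) → no; 2× Cl (X1, acyclic) → no; 4× C (X4, acyclic) → match; 1× O (X2, acyclic) → no; 1× Br (X1, acyclic) → no.
That gives 4 matching atoms.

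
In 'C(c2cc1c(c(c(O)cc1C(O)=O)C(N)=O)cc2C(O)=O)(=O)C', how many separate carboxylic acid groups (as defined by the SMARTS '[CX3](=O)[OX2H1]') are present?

2

[CX3](=O)[OX2H1] is the SMARTS for a carboxylic acid: an sp2 carbon double-bonded to O and single-bonded to an -OH oxygen.
The molecule carries 2 separate instances of a carboxylic acid group (-C(=O)OH) meeting every constraint; each maps to a distinct set of atoms, giving 2 matches.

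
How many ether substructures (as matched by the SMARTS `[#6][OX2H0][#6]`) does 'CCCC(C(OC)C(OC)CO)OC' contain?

3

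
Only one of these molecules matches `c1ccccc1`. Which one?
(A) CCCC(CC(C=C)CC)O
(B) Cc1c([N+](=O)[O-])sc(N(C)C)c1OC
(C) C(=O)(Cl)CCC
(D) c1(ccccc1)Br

D

c1ccccc1 describes six aromatic carbons in a ring (a benzene ring).
(A) has a methyl group (-CH3) but no six-membered all-carbon aromatic ring is present.
(B) has a methyl group (-CH3) but no six-membered all-carbon aromatic ring is present.
(C) has a methyl group (-CH3) but no six-membered all-carbon aromatic ring is present.
(D) contains the required atom environment, so the pattern matches.
So the answer is (D).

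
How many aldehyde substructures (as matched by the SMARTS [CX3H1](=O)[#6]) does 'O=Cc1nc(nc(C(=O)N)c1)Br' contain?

1

[CX3H1](=O)[#6] is the SMARTS for an aldehyde: an sp2 carbon with one H, double-bonded to O and single-bonded to carbon.
Exactly one fragment in the molecule meets all constraints, giving 1 match.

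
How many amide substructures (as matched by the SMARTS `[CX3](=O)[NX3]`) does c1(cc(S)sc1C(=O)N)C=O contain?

[CX3](=O)[NX3] is the SMARTS for an amide: a carbonyl carbon bonded to a trivalent nitrogen.
Exactly one fragment in the molecule meets all constraints, giving 1 match.

1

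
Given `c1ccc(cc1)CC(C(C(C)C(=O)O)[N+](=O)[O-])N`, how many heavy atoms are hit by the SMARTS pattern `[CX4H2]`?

The query [CX4H2] means: sp3 carbon (X4) with exactly two hydrogens.
Check the 18 heavy atoms by environment: 1× C (H2, X4) → match; 3× C (H1, X4) → no; 1× C (H3, X4) → no; 1× N (charge +1, H0, X3) → no; 1× O (charge -1, H0, X1) → no; 2× O (H0, X1) → no; 1× N (H2, X3) → no; 1× C (H0, X3) → no; 1× O (H1, X2) → no; 1× c (aromatic, H0, X3) → no; 5× c (aromatic, H1, X3) → no.
That gives 1 matching atom.

1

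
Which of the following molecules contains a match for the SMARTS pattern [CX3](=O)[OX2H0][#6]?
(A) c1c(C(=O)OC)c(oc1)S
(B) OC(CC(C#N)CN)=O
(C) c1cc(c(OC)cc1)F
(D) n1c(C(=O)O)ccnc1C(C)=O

A

[CX3](=O)[OX2H0][#6] describes a carbonyl carbon bonded to an oxygen that is itself bonded to carbon (no H on that O) (an ester).
(A) contains a methyl-ester group (-C(=O)OCH3), which satisfies every atom and bond constraint.
(B) has a carboxylic acid group (-C(=O)OH) but the singly-bonded O carries H (OX2H1, not H0).
(C) has a methoxy ether (-OCH3) but the ether oxygen is not adjacent to a C=O carbon.
(D) has a carboxylic acid group (-C(=O)OH) but the singly-bonded O carries H (OX2H1, not H0).
So the answer is (A).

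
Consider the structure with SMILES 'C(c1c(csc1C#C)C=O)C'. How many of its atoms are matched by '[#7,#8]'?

Check the 11 heavy atoms by environment: 1× s (aromatic) → no; 4× c (aromatic) → no; 5× C → no; 1× O → match.
That gives 1 matching atom.

1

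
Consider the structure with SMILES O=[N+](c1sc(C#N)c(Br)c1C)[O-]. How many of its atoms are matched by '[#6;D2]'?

1

The query [#6;D2] means: any carbon bonded to exactly two heavy atoms.
Check the 12 heavy atoms by environment: 1× s (aromatic, D2) → no; 4× c (aromatic, D3) → no; 1× C (D1) → no; 1× N (charge +1, D3) → no; 1× O (charge -1, D1) → no; 1× O (D1) → no; 1× C (D2) → match; 1× N (D1) → no; 1× Br (D1) → no.
That gives 1 matching atom.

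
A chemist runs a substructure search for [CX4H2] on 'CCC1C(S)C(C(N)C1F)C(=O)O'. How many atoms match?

The query [CX4H2] means: sp3 carbon (X4) with exactly two hydrogens.
Check the 13 heavy atoms by environment: 5× C (H1, X4) → no; 1× S (H1, X2) → no; 1× N (H2, X3) → no; 1× F (H0, X1) → no; 1× C (H2, X4) → match; 1× C (H3, X4) → no; 1× C (H0, X3) → no; 1× O (H0, X1) → no; 1× O (H1, X2) → no.
That gives 1 matching atom.

1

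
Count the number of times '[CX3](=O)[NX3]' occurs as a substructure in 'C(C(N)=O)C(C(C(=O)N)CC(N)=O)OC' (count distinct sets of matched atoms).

3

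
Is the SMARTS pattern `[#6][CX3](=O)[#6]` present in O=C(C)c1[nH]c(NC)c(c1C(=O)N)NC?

Yes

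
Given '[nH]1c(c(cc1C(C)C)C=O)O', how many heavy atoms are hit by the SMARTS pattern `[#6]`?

8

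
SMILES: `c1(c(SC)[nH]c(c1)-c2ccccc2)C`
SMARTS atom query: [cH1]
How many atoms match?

6

Check the 14 heavy atoms by environment: 1× n (aromatic, H1) → no; 4× c (aromatic, H0) → no; 6× c (aromatic, H1) → match; 1× S (H0) → no; 2× C (H3) → no.
That gives 6 matching atoms.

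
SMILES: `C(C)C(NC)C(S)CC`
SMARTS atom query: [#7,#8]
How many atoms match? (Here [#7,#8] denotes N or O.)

The query [#7,#8] means: nitrogen or oxygen (comma = OR).
Check the 9 heavy atoms by environment: 7× C → no; 1× N → match; 1× S → no.
That gives 1 matching atom.

1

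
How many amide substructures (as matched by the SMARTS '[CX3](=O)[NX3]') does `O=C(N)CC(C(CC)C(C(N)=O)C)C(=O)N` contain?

[CX3](=O)[NX3] is the SMARTS for an amide: a carbonyl carbon bonded to a trivalent nitrogen.
The molecule carries 3 separate instances of a primary amide (-C(=O)NH2) meeting every constraint; each maps to a distinct set of atoms, giving 3 matches.

3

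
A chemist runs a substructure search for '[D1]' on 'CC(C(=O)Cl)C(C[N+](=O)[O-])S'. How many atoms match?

The query [D1] means: atom with exactly one heavy-atom neighbour (degree 1).
Check the 11 heavy atoms by environment: 1× C (D2) → no; 3× C (D3) → no; 1× C (D1) → match; 1× N (charge +1, D3) → no; 1× O (charge -1, D1) → match; 2× O (D1) → match; 1× S (D1) → match; 1× Cl (D1) → match.
Summing the matching environments: 1 + 1 + 2 + 1 + 1 = 6 matching atoms.

6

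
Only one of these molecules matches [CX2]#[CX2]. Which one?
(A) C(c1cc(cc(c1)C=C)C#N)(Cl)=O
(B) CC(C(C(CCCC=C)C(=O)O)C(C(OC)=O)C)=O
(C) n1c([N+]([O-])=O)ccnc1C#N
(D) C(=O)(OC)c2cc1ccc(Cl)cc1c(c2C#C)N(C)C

D

[CX2]#[CX2] describes a carbon-carbon triple bond (an alkyne).
(A) has a vinyl group (-CH=CH2) but the C=C is a double bond; both carbons are CX3, not CX2.
(B) has a vinyl group (-CH=CH2) but the C=C is a double bond; both carbons are CX3, not CX2.
(C) has a nitrile (-C#N) but the triple bond is C#N, not C#C.
(D) contains an ethynyl group (-C#CH), which satisfies every atom and bond constraint.
So the answer is (D).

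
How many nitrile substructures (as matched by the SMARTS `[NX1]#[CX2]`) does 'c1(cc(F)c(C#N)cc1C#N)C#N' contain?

3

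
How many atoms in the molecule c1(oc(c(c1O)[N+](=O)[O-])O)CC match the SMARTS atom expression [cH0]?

4

The query [cH0] means: aromatic carbon with no attached hydrogen (substituted or ring-fusion).
Check the 12 heavy atoms by environment: 1× o (aromatic, H0) → no; 4× c (aromatic, H0) → match; 2× O (H1) → no; 1× C (H2) → no; 1× C (H3) → no; 1× N (charge +1, H0) → no; 1× O (charge -1, H0) → no; 1× O (H0) → no.
That gives 4 matching atoms.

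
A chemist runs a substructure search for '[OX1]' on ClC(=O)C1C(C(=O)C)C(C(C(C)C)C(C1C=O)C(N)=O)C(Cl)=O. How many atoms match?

The query [OX1] means: aliphatic oxygen with one total connection — typically a carbonyl =O or an oxide.
Check the 23 heavy atoms by environment: 10× C (X4) → no; 5× C (X3) → no; 5× O (X1) → match; 2× Cl (X1) → no; 1× N (X3) → no.
That gives 5 matching atoms.

5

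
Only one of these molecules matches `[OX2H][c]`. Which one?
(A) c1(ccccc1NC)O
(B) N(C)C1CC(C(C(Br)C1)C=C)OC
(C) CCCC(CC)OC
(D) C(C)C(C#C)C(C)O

[OX2H][c] describes a hydroxyl oxygen attached to an aromatic carbon (a phenol).
(A) contains a hydroxyl group (-OH), which satisfies every atom and bond constraint.
(B) has a methoxy ether (-OCH3) but the oxygen has H0, not H1.
(C) has a methoxy ether (-OCH3) but the oxygen has H0, not H1.
(D) has a hydroxyl group (-OH) but the -OH is on an aliphatic carbon, not an aromatic c.
So the answer is (A).

A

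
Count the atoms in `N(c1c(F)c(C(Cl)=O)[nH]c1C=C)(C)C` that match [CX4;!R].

Check the 14 heavy atoms by environment: 1× n (aromatic, X3, in 5-ring) → no; 4× c (aromatic, X3, in 5-ring) → no; 1× N (X3, acyclic) → no; 2× C (X4, acyclic) → match; 3× C (X3, acyclic) → no; 1× O (X1, acyclic) → no; 1× Cl (X1, acyclic) → no; 1× F (X1, acyclic) → no.
That gives 2 matching atoms.

2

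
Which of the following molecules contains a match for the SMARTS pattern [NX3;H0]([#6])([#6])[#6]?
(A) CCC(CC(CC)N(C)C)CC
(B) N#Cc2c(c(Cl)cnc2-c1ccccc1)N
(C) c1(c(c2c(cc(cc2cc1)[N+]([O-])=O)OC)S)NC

A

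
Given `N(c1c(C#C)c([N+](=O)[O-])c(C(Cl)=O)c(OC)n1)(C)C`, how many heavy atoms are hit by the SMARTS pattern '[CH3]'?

3

The query [CH3] means: aliphatic carbon with exactly three hydrogens.
Check the 19 heavy atoms by environment: 1× n (aromatic, H0) → no; 5× c (aromatic, H0) → no; 2× C (H0) → no; 1× C (H1) → no; 1× N (H0) → no; 3× C (H3) → match; 3× O (H0) → no; 1× Cl (H0) → no; 1× N (charge +1, H0) → no; 1× O (charge -1, H0) → no.
That gives 3 matching atoms.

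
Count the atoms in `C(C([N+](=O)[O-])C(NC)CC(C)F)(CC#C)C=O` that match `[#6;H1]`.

The query [#6;H1] means: any carbon bearing exactly one hydrogen.
Check the 17 heavy atoms by environment: 2× C (H3) → no; 6× C (H1) → match; 2× C (H2) → no; 2× O (H0) → no; 1× N (charge +1, H0) → no; 1× O (charge -1, H0) → no; 1× N (H1) → no; 1× C (H0) → no; 1× F (H0) → no.
That gives 6 matching atoms.

6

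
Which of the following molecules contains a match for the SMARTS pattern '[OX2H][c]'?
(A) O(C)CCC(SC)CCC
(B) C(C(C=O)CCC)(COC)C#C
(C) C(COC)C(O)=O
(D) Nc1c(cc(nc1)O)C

D

[OX2H][c] describes a hydroxyl oxygen attached to an aromatic carbon (a phenol).
(A) has a methoxy ether (-OCH3) but the oxygen has H0, not H1.
(B) has a methoxy ether (-OCH3) but the oxygen has H0, not H1.
(C) has a methoxy ether (-OCH3) but the oxygen has H0, not H1.
(D) contains a hydroxyl group (-OH), which satisfies every atom and bond constraint.
So the answer is (D).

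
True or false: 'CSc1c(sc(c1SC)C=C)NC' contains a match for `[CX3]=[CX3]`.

The pattern [CX3]=[CX3] describes a non-aromatic C=C double bond between two sp2 carbons — an alkene.
The molecule carries a vinyl group (-CH=CH2), whose atoms satisfy every constraint of the query, so the pattern matches.

True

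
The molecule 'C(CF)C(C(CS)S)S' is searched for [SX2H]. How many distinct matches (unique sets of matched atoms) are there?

3

[SX2H] is the SMARTS for a thiol: an aliphatic sulfur with two connections, one being H.
The molecule carries 3 separate instances of a thiol (-SH) meeting every constraint; each maps to a distinct set of atoms, giving 3 matches.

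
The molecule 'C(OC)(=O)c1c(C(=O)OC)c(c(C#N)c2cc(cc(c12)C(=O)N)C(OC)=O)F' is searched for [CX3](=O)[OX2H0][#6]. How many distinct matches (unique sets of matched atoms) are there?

3

[CX3](=O)[OX2H0][#6] is the SMARTS for an ester: a carbonyl carbon bonded to an oxygen that is itself bonded to carbon (no H on that O).
The molecule carries 3 separate instances of a methyl-ester group (-C(=O)OCH3) meeting every constraint; each maps to a distinct set of atoms, giving 3 matches.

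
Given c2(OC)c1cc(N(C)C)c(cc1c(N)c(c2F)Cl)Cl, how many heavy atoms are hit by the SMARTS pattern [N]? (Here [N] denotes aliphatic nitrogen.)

2

The query [N] means: uppercase N matches aliphatic (non-aromatic) nitrogen only.
Check the 19 heavy atoms by environment: 10× c (aromatic) → no; 2× Cl → no; 2× N → match; 1× F → no; 3× C → no; 1× O → no.
That gives 2 matching atoms.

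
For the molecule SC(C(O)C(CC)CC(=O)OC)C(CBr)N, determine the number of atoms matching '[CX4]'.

9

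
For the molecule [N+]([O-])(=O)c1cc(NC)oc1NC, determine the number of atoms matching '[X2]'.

1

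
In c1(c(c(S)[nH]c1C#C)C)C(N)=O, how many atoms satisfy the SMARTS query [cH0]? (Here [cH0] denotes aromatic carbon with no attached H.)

The query [cH0] means: aromatic carbon with no attached hydrogen (substituted or ring-fusion).
Check the 12 heavy atoms by environment: 1× n (aromatic, H1) → no; 4× c (aromatic, H0) → match; 1× S (H1) → no; 2× C (H0) → no; 1× C (H1) → no; 1× C (H3) → no; 1× O (H0) → no; 1× N (H2) → no.
That gives 4 matching atoms.

4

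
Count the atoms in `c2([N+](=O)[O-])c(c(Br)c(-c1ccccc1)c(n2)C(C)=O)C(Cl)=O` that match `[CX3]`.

2

The query [CX3] means: C with X3: aliphatic carbon with exactly 3 total connections.
Check the 22 heavy atoms by environment: 1× n (aromatic, X2) → no; 11× c (aromatic, X3) → no; 1× N (charge +1, X3) → no; 1× O (charge -1, X1) → no; 3× O (X1) → no; 2× C (X3) → match; 1× C (X4) → no; 1× Cl (X1) → no; 1× Br (X1) → no.
That gives 2 matching atoms.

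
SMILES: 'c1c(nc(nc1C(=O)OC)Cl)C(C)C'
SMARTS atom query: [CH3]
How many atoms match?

3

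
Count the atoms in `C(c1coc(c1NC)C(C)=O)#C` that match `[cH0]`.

3

Check the 12 heavy atoms by environment: 1× o (aromatic, H0) → no; 3× c (aromatic, H0) → match; 1× c (aromatic, H1) → no; 2× C (H0) → no; 1× C (H1) → no; 1× O (H0) → no; 2× C (H3) → no; 1× N (H1) → no.
That gives 3 matching atoms.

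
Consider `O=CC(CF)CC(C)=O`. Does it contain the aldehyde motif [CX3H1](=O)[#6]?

Yes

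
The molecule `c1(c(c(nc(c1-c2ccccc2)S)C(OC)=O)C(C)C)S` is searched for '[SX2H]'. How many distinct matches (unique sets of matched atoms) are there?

2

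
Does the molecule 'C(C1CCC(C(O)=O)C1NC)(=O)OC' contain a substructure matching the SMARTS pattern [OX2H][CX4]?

The pattern [OX2H][CX4] describes a hydroxyl oxygen bound to an sp3 (X4) carbon — an aliphatic alcohol.
The closest candidate here is a carboxylic acid group (-C(=O)OH), but the -OH is on a CX3 carbonyl carbon, not a CX4 carbon. No other fragment satisfies the full query, so there is no match.

No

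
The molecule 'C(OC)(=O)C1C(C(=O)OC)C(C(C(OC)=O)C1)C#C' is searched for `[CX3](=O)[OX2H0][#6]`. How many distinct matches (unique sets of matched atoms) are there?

3

[CX3](=O)[OX2H0][#6] is the SMARTS for an ester: a carbonyl carbon bonded to an oxygen that is itself bonded to carbon (no H on that O).
The molecule carries 3 separate instances of a methyl-ester group (-C(=O)OCH3) meeting every constraint; each maps to a distinct set of atoms, giving 3 matches.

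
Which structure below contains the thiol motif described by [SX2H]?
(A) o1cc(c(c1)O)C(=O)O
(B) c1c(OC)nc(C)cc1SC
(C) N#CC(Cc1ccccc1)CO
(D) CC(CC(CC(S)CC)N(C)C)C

[SX2H] describes an aliphatic sulfur with two connections, one being H (a thiol).
(A) has a hydroxyl group (-OH) but it is an -OH, not an -SH.
(B) has a methylthio ether (-SCH3) but the sulfur has H0 (bonded to two carbons), not H1.
(C) has a hydroxyl group (-OH) but it is an -OH, not an -SH.
(D) contains a thiol (-SH), which satisfies every atom and bond constraint.
So the answer is (D).

D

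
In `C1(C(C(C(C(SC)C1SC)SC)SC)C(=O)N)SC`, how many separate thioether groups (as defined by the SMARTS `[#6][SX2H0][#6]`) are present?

5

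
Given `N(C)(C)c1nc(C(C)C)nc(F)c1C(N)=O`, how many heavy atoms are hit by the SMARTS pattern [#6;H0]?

5

Check the 16 heavy atoms by environment: 2× n (aromatic, H0) → no; 4× c (aromatic, H0) → match; 1× C (H0) → match; 1× O (H0) → no; 1× N (H2) → no; 1× F (H0) → no; 1× N (H0) → no; 4× C (H3) → no; 1× C (H1) → no.
Summing the matching environments: 4 + 1 = 5 matching atoms.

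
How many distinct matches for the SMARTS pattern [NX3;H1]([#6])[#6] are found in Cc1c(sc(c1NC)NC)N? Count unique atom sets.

2

[NX3;H1]([#6])[#6] is the SMARTS for a secondary amine: a trivalent nitrogen with one H, bonded to two carbons.
The molecule carries 2 separate instances of an N-methylamino group (-NHCH3) meeting every constraint; each maps to a distinct set of atoms, giving 2 matches.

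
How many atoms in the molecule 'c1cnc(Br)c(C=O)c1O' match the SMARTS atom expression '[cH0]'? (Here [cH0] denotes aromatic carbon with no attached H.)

3

The query [cH0] means: aromatic carbon with no attached hydrogen (substituted or ring-fusion).
Check the 10 heavy atoms by environment: 1× n (aromatic, H0) → no; 3× c (aromatic, H0) → match; 2× c (aromatic, H1) → no; 1× C (H1) → no; 1× O (H0) → no; 1× Br (H0) → no; 1× O (H1) → no.
That gives 3 matching atoms.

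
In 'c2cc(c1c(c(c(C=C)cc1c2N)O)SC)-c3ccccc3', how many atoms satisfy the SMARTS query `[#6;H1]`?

9

The query [#6;H1] means: any carbon bearing exactly one hydrogen.
Check the 22 heavy atoms by environment: 8× c (aromatic, H0) → no; 8× c (aromatic, H1) → match; 1× C (H1) → match; 1× C (H2) → no; 1× O (H1) → no; 1× S (H0) → no; 1× C (H3) → no; 1× N (H2) → no.
Summing the matching environments: 8 + 1 = 9 matching atoms.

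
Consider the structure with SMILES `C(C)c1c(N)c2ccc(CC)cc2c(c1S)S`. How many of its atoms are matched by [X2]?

2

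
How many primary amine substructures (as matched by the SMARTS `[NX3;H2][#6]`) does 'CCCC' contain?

[NX3;H2][#6] is the SMARTS for a primary amine: a trivalent nitrogen with two H attached to carbon.
No fragment in the molecule satisfies every constraint, giving 0 matches.

0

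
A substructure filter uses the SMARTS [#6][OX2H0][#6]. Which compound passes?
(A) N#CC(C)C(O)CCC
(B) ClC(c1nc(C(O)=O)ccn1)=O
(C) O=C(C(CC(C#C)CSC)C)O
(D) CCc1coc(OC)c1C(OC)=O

[#6][OX2H0][#6] describes an aliphatic oxygen bridging two carbons with no H on the oxygen (an ether).
(A) has a hydroxyl group (-OH) but the oxygen has H1, not H0 bridging two carbons.
(B) has a carboxylic acid group (-C(=O)OH) but the -OH oxygen has H1; the =O is OX1, not OX2.
(C) has a carboxylic acid group (-C(=O)OH) but the -OH oxygen has H1; the =O is OX1, not OX2.
(D) contains a methoxy ether (-OCH3), which satisfies every atom and bond constraint.
So the answer is (D).

D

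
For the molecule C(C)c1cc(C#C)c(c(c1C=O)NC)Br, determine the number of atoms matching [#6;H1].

3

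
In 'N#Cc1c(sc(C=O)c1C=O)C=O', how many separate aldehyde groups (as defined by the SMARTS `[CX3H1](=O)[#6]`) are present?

3

[CX3H1](=O)[#6] is the SMARTS for an aldehyde: an sp2 carbon with one H, double-bonded to O and single-bonded to carbon.
The molecule carries 3 separate instances of an aldehyde (-CHO) meeting every constraint; each maps to a distinct set of atoms, giving 3 matches.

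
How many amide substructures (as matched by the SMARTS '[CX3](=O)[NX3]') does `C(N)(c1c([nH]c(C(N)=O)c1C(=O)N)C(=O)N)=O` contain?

4

[CX3](=O)[NX3] is the SMARTS for an amide: a carbonyl carbon bonded to a trivalent nitrogen.
The molecule carries 4 separate instances of a primary amide (-C(=O)NH2) meeting every constraint; each maps to a distinct set of atoms, giving 4 matches.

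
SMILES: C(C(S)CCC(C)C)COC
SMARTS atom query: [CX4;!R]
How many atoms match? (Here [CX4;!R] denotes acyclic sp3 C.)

9

Check the 11 heavy atoms by environment: 9× C (X4, acyclic) → match; 1× O (X2, acyclic) → no; 1× S (X2, acyclic) → no.
That gives 9 matching atoms.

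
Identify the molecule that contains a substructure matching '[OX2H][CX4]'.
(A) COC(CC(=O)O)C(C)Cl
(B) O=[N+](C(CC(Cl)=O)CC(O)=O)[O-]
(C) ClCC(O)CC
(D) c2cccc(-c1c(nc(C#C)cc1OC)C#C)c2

C

[OX2H][CX4] describes a hydroxyl oxygen bound to an sp3 (X4) carbon (an aliphatic alcohol).
(A) has a carboxylic acid group (-C(=O)OH) but the -OH is on a CX3 carbonyl carbon, not a CX4 carbon.
(B) has a carboxylic acid group (-C(=O)OH) but the -OH is on a CX3 carbonyl carbon, not a CX4 carbon.
(C) contains a hydroxyl group (-OH), which satisfies every atom and bond constraint.
(D) has a methoxy ether (-OCH3) but the oxygen has H0 (ether), not H1.
So the answer is (C).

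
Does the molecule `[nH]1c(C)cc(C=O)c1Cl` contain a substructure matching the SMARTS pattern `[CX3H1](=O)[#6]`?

The pattern [CX3H1](=O)[#6] describes an sp2 carbon with one H, double-bonded to O and single-bonded to carbon — an aldehyde.
The molecule carries an aldehyde (-CHO), whose atoms satisfy every constraint of the query, so the pattern matches.

Yes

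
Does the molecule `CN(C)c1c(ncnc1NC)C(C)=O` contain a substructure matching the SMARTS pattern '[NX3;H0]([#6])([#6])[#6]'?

Yes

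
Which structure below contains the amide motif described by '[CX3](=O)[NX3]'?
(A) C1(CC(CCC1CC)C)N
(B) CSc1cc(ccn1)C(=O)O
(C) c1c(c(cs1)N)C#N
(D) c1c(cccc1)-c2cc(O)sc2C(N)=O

[CX3](=O)[NX3] describes a carbonyl carbon bonded to a trivalent nitrogen (an amide).
(A) has a primary amino group (-NH2) but the -NH2 is not attached to a carbonyl carbon.
(B) has a carboxylic acid group (-C(=O)OH) but the carbonyl is bonded to O, not to an NX3 nitrogen.
(C) has a primary amino group (-NH2) but the -NH2 is not attached to a carbonyl carbon.
(D) contains a primary amide (-C(=O)NH2), which satisfies every atom and bond constraint.
So the answer is (D).

D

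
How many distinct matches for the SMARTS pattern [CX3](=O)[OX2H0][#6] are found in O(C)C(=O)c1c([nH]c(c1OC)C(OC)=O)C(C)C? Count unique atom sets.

2

[CX3](=O)[OX2H0][#6] is the SMARTS for an ester: a carbonyl carbon bonded to an oxygen that is itself bonded to carbon (no H on that O).
The molecule carries 2 separate instances of a methyl-ester group (-C(=O)OCH3) meeting every constraint; each maps to a distinct set of atoms, giving 2 matches.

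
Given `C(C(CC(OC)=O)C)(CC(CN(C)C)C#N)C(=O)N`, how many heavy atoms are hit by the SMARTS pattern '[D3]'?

Check the 19 heavy atoms by environment: 4× C (D2) → no; 5× C (D3) → match; 2× O (D1) → no; 1× O (D2) → no; 4× C (D1) → no; 2× N (D1) → no; 1× N (D3) → match.
Summing the matching environments: 5 + 1 = 6 matching atoms.

6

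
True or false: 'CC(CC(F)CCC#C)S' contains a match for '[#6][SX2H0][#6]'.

The pattern [#6][SX2H0][#6] describes an aliphatic sulfur bridging two carbons with no H on the sulfur — a thioether.
The closest candidate here is a thiol (-SH), but the sulfur has H1, not H0 bridging two carbons. No other fragment satisfies the full query, so there is no match.

False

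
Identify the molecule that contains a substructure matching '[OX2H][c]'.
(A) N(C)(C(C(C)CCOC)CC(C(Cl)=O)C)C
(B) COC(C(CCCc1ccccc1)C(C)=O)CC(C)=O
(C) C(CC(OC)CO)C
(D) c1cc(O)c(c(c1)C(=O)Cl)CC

D

[OX2H][c] describes a hydroxyl oxygen attached to an aromatic carbon (a phenol).
(A) has a methoxy ether (-OCH3) but the oxygen has H0, not H1.
(B) has a methoxy ether (-OCH3) but the oxygen has H0, not H1.
(C) has a hydroxyl group (-OH) but the -OH is on an aliphatic carbon, not an aromatic c.
(D) contains a hydroxyl group (-OH), which satisfies every atom and bond constraint.
So the answer is (D).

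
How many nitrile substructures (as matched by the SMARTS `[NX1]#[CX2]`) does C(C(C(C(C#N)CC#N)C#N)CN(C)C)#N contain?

[NX1]#[CX2] is the SMARTS for a nitrile: a nitrogen triple-bonded to a two-connected carbon.
The molecule carries 4 separate instances of a nitrile (-C#N) meeting every constraint; each maps to a distinct set of atoms, giving 4 matches.

4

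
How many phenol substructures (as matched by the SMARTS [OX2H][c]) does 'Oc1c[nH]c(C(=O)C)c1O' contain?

2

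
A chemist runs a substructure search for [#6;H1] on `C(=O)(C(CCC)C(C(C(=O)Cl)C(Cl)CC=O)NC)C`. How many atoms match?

Check the 19 heavy atoms by environment: 3× C (H2) → no; 5× C (H1) → match; 2× Cl (H0) → no; 1× N (H1) → no; 3× C (H3) → no; 3× O (H0) → no; 2× C (H0) → no.
That gives 5 matching atoms.

5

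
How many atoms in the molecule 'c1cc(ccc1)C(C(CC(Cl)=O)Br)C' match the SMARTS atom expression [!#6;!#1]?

3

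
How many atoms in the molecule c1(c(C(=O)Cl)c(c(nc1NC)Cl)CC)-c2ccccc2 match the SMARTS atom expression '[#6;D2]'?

The query [#6;D2] means: any carbon bonded to exactly two heavy atoms.
Check the 20 heavy atoms by environment: 1× n (aromatic, D2) → no; 6× c (aromatic, D3) → no; 2× Cl (D1) → no; 1× C (D3) → no; 1× O (D1) → no; 5× c (aromatic, D2) → match; 1× C (D2) → match; 2× C (D1) → no; 1× N (D2) → no.
Summing the matching environments: 5 + 1 = 6 matching atoms.

6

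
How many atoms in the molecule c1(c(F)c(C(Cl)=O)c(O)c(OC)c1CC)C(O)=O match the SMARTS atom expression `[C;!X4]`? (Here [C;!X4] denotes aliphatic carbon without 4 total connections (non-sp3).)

The query [C;!X4] means: aliphatic carbon that does not have four total connections.
Check the 18 heavy atoms by environment: 6× c (aromatic, X3) → no; 1× F (X1) → no; 3× O (X2) → no; 2× C (X3) → match; 2× O (X1) → no; 1× Cl (X1) → no; 3× C (X4) → no.
That gives 2 matching atoms.

2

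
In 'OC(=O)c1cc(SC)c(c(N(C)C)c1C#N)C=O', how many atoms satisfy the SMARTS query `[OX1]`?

The query [OX1] means: aliphatic oxygen with one total connection — typically a carbonyl =O or an oxide.
Check the 18 heavy atoms by environment: 6× c (aromatic, X3) → no; 1× S (X2) → no; 3× C (X4) → no; 2× C (X3) → no; 2× O (X1) → match; 1× C (X2) → no; 1× N (X1) → no; 1× O (X2) → no; 1× N (X3) → no.
That gives 2 matching atoms.

2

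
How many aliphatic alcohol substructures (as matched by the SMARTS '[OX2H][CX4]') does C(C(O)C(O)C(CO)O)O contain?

5

[OX2H][CX4] is the SMARTS for an aliphatic alcohol: a hydroxyl oxygen bound to an sp3 (X4) carbon.
The molecule carries 5 separate instances of a hydroxyl group (-OH) meeting every constraint; each maps to a distinct set of atoms, giving 5 matches.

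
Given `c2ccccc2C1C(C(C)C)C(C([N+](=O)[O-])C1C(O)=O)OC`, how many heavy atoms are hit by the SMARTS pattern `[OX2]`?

Check the 22 heavy atoms by environment: 9× C (X4) → no; 2× O (X2) → match; 6× c (aromatic, X3) → no; 1× N (charge +1, X3) → no; 1× O (charge -1, X1) → no; 2× O (X1) → no; 1× C (X3) → no.
That gives 2 matching atoms.

2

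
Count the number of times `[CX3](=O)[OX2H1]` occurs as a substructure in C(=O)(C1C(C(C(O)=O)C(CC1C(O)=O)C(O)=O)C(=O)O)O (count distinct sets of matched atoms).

[CX3](=O)[OX2H1] is the SMARTS for a carboxylic acid: an sp2 carbon double-bonded to O and single-bonded to an -OH oxygen.
The molecule carries 5 separate instances of a carboxylic acid group (-C(=O)OH) meeting every constraint; each maps to a distinct set of atoms, giving 5 matches.

5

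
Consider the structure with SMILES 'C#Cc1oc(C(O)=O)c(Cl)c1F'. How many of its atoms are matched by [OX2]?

The query [OX2] means: aliphatic oxygen with two total connections — ether, hydroxyl, or ester single-bond O.
Check the 12 heavy atoms by environment: 1× o (aromatic, X2) → no; 4× c (aromatic, X3) → no; 1× F (X1) → no; 2× C (X2) → no; 1× Cl (X1) → no; 1× C (X3) → no; 1× O (X1) → no; 1× O (X2) → match.
That gives 1 matching atom.

1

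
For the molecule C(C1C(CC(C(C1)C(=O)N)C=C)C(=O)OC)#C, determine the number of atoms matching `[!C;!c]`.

4

The query [!C;!c] means: neither aliphatic nor aromatic carbon — same as [!#6].
Check the 17 heavy atoms by environment: 13× C → no; 3× O → match; 1× N → match.
Summing the matching environments: 3 + 1 = 4 matching atoms.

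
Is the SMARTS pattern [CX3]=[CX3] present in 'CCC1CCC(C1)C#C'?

No

The pattern [CX3]=[CX3] describes a non-aromatic C=C double bond between two sp2 carbons — an alkene.
The closest candidate here is an ethynyl group (-C#CH), but the C-C bond is a triple bond, not a double bond. No other fragment satisfies the full query, so there is no match.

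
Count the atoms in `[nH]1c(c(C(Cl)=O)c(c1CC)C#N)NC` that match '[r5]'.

5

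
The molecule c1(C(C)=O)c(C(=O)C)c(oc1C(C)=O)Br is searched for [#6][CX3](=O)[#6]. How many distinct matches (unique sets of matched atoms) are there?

3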